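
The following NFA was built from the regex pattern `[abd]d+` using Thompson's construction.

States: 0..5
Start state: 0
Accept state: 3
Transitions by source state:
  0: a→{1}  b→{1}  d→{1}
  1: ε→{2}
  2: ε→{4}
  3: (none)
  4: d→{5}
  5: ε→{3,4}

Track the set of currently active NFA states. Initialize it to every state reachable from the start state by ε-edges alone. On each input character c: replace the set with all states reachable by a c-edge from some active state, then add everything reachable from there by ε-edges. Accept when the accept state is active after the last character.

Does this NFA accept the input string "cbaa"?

Answer: REJECT

Derivation:
S₀ = ε-closure({0}) = {0}
'c' @ 1: {}  — state set empty
rest 'baa' ignored (set empty)
after full input: {}  (accept=3 not in)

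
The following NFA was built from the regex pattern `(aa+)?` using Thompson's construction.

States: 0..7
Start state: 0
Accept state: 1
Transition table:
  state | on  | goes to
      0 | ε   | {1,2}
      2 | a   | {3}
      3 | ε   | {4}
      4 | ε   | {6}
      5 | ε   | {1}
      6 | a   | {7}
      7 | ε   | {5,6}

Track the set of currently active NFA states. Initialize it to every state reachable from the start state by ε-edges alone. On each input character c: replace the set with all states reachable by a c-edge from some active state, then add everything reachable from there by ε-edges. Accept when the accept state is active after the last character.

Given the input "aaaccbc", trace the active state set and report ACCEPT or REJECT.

initial (ε-close {0}): {0,1,2}
'a' @ 1: {3,4,6}
'a' @ 2: {1,5,6,7}  (accept∈set)
'a' @ 3: {1,5,6,7}  (accept∈set)
'c' @ 4: {}  — dead — no transitions
rest 'cbc' ignored (set empty)
end set {} — state 1 not in

Answer: REJECT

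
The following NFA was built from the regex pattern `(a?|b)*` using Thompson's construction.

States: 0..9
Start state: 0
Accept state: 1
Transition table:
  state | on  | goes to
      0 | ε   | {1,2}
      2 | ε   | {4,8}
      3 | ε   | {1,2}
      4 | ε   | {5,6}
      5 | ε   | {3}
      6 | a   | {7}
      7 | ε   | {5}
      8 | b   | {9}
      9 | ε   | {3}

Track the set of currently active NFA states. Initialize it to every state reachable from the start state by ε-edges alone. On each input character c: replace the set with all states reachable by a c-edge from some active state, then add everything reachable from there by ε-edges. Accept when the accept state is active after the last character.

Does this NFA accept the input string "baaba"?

Answer: ACCEPT

Steps:
S₀ = ε-closure({0}) = {0,1,2,3,4,5,6,8}
'b' @ 1: {1,2,3,4,5,6,8,9}  [accepting]
'a' @ 2: {1,2,3,4,5,6,7,8}  [accepting]
'a' @ 3: {1,2,3,4,5,6,7,8}  [accepting]
'b' @ 4: {1,2,3,4,5,6,8,9}  [accepting]
'a' @ 5: {1,2,3,4,5,6,7,8}  [accepting]
end set {1,2,3,4,5,6,7,8} — state 1 in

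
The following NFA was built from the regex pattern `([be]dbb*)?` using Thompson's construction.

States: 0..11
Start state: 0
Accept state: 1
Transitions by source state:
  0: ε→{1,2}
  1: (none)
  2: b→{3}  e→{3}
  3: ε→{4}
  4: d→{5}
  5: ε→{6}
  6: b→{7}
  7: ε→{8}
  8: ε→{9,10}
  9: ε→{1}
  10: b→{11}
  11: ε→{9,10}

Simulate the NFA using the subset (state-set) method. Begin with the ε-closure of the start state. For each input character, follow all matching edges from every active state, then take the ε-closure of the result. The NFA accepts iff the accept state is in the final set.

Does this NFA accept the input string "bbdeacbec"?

initial (ε-close {0}): {0,1,2}
'b' @ 1: {3,4}
'b' @ 2: {}  — state set empty
rest 'deacbec' ignored (set empty)
final: {}; accept 1 not in set

Answer: REJECT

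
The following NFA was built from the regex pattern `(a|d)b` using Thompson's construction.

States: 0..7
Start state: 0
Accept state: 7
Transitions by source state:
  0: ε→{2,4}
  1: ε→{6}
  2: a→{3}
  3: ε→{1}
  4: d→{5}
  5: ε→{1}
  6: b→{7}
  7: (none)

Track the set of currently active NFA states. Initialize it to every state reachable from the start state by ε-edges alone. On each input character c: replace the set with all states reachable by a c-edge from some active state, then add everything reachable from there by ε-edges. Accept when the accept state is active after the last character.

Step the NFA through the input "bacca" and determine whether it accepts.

Answer: REJECT

Trace:
S₀ = ε-closure({0}) = {0,2,4}
'b' @ 1: {}  — no active states
rest 'acca' ignored (set empty)
after full input: {}  (accept=7 not in)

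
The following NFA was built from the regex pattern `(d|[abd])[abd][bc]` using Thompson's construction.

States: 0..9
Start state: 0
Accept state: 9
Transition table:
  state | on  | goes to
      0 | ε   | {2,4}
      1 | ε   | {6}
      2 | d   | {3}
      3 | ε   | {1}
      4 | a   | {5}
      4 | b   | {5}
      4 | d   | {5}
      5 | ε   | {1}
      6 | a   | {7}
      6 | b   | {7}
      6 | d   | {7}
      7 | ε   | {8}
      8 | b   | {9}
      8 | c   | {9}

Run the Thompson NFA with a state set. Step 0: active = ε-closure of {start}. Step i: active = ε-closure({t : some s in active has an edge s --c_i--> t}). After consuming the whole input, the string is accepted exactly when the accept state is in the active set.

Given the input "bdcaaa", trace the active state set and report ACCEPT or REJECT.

Answer: REJECT

Derivation:
start: ε-closure({0}) = {0,2,4}
'b' @ 1: {1,5,6}
'd' @ 2: {7,8}
'c' @ 3: {9}  ✓accept
'a' @ 4: {}  — state set empty
rest 'aa' ignored (set empty)
end set {} — state 9 not in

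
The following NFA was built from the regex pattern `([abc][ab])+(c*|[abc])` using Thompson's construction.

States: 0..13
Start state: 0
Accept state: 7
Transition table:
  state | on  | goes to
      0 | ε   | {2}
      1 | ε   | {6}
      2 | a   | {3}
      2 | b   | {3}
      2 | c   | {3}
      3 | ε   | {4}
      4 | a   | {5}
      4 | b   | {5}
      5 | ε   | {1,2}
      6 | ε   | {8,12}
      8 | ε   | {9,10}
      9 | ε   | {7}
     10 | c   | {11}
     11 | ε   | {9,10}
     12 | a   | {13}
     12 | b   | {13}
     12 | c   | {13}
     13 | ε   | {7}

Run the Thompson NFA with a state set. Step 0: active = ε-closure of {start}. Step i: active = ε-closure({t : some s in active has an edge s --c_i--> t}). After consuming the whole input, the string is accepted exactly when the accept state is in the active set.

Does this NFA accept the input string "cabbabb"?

Answer: ACCEPT

Trace:
S₀ = ε-closure({0}) = {0,2}
'c' @ 1: {3,4}
'a' @ 2: {1,2,5,6,7,8,9,10,12}  (accept∈set)
'b' @ 3: {3,4,7,13}  (accept∈set)
'b' @ 4: {1,2,5,6,7,8,9,10,12}  (accept∈set)
'a' @ 5: {3,4,7,13}  (accept∈set)
'b' @ 6: {1,2,5,6,7,8,9,10,12}  (accept∈set)
'b' @ 7: {3,4,7,13}  (accept∈set)
after full input: {3,4,7,13}  (accept=7 in)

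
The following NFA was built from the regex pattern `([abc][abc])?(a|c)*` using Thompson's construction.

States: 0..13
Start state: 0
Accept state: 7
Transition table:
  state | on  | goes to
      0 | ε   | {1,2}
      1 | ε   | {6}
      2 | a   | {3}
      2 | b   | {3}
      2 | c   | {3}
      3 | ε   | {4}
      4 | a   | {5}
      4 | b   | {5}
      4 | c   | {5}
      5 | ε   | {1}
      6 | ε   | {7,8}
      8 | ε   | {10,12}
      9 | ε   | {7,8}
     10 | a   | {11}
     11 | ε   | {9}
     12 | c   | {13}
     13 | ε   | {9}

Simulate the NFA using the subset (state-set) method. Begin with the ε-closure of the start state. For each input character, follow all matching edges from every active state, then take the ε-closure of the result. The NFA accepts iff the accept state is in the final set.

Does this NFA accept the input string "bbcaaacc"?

S₀ = ε-closure({0}) = {0,1,2,6,7,8,10,12}
'b' @ 1: {3,4}
'b' @ 2: {1,5,6,7,8,10,12}  (accept∈set)
'c' @ 3: {7,8,9,10,12,13}  (accept∈set)
'a' @ 4: {7,8,9,10,11,12}  (accept∈set)
'a' @ 5: {7,8,9,10,11,12}  (accept∈set)
'a' @ 6: {7,8,9,10,11,12}  (accept∈set)
'c' @ 7: {7,8,9,10,12,13}  (accept∈set)
'c' @ 8: {7,8,9,10,12,13}  (accept∈set)
after full input: {7,8,9,10,12,13}  (accept=7 in)

Answer: ACCEPT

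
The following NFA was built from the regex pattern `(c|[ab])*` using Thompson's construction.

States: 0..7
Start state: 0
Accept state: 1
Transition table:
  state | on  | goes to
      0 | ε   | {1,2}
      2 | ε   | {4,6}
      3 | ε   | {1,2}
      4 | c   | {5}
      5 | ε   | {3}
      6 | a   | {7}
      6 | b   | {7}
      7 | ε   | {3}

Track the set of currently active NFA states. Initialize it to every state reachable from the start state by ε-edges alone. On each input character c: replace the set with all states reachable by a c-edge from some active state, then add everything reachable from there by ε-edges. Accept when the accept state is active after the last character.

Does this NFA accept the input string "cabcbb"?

Answer: ACCEPT

Trace:
start: ε-closure({0}) = {0,1,2,4,6}
'c' @ 1: {1,2,3,4,5,6}  [accepting]
'a' @ 2: {1,2,3,4,6,7}  [accepting]
'b' @ 3: {1,2,3,4,6,7}  [accepting]
'c' @ 4: {1,2,3,4,5,6}  [accepting]
'b' @ 5: {1,2,3,4,6,7}  [accepting]
'b' @ 6: {1,2,3,4,6,7}  [accepting]
after full input: {1,2,3,4,6,7}  (accept=1 in)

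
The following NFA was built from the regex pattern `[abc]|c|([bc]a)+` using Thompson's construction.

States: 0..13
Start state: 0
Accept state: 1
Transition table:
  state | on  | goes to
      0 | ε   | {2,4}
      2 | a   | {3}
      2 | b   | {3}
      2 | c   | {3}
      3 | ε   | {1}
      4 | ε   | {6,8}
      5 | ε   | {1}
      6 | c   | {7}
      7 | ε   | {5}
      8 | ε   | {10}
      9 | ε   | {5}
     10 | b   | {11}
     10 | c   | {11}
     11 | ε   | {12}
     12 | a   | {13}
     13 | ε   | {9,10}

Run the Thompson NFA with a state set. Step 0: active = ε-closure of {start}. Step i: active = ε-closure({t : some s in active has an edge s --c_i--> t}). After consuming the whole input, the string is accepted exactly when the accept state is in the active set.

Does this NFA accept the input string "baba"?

Answer: ACCEPT

Derivation:
S₀ = ε-closure({0}) = {0,2,4,6,8,10}
'b' @ 1: {1,3,11,12}  [accepting]
'a' @ 2: {1,5,9,10,13}  [accepting]
'b' @ 3: {11,12}
'a' @ 4: {1,5,9,10,13}  [accepting]
final: {1,5,9,10,13}; accept 1 in set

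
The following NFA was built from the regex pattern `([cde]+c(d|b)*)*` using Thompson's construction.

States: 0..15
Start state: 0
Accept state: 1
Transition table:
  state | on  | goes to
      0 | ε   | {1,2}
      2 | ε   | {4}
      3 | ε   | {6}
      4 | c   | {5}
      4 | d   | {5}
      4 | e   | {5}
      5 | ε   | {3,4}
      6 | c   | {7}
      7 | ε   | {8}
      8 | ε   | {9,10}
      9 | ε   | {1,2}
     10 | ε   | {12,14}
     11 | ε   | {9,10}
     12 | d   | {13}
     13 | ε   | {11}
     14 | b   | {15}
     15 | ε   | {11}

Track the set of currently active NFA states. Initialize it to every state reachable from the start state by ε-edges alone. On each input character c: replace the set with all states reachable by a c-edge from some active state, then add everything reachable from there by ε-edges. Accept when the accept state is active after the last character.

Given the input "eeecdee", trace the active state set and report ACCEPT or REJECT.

initial (ε-close {0}): {0,1,2,4}
'e' @ 1: {3,4,5,6}
'e' @ 2: {3,4,5,6}
'e' @ 3: {3,4,5,6}
'c' @ 4: {1,2,3,4,5,6,7,8,9,10,12,14}  [accepting]
'd' @ 5: {1,2,3,4,5,6,9,10,11,12,13,14}  [accepting]
'e' @ 6: {3,4,5,6}
'e' @ 7: {3,4,5,6}
final: {3,4,5,6}; accept 1 not in set

Answer: REJECT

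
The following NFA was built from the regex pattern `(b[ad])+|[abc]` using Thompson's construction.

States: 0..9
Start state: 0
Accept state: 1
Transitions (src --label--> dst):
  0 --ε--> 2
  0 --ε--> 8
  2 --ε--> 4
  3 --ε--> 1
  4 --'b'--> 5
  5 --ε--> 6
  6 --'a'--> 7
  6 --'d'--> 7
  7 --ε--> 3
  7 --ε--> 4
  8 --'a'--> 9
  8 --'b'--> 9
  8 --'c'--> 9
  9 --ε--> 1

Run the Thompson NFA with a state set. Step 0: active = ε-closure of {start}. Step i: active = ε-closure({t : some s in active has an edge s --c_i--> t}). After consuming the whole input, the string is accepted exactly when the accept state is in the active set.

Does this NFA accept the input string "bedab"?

Answer: REJECT

Derivation:
S₀ = ε-closure({0}) = {0,2,4,8}
'b' @ 1: {1,5,6,9}  ✓accept
'e' @ 2: {}  — no active states
rest 'dab' ignored (set empty)
end set {} — state 1 not in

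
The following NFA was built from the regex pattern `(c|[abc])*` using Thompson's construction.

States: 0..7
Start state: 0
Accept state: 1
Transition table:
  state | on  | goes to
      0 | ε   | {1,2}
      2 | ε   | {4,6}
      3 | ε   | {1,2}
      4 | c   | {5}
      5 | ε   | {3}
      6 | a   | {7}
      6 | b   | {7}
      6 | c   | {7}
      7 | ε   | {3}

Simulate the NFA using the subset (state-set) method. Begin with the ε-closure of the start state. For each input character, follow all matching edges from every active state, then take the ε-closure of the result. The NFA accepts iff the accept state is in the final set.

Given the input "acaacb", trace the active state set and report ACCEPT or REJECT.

initial (ε-close {0}): {0,1,2,4,6}
'a' @ 1: {1,2,3,4,6,7}  [accepting]
'c' @ 2: {1,2,3,4,5,6,7}  [accepting]
'a' @ 3: {1,2,3,4,6,7}  [accepting]
'a' @ 4: {1,2,3,4,6,7}  [accepting]
'c' @ 5: {1,2,3,4,5,6,7}  [accepting]
'b' @ 6: {1,2,3,4,6,7}  [accepting]
after full input: {1,2,3,4,6,7}  (accept=1 in)

Answer: ACCEPT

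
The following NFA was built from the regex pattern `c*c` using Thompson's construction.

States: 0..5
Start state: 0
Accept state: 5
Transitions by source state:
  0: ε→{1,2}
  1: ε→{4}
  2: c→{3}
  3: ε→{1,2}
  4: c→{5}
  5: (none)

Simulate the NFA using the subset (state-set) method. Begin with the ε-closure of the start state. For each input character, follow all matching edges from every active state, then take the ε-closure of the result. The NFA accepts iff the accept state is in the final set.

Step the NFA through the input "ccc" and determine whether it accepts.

Answer: ACCEPT

Trace:
S₀ = ε-closure({0}) = {0,1,2,4}
'c' @ 1: {1,2,3,4,5}  ✓accept
'c' @ 2: {1,2,3,4,5}  ✓accept
'c' @ 3: {1,2,3,4,5}  ✓accept
end set {1,2,3,4,5} — state 5 in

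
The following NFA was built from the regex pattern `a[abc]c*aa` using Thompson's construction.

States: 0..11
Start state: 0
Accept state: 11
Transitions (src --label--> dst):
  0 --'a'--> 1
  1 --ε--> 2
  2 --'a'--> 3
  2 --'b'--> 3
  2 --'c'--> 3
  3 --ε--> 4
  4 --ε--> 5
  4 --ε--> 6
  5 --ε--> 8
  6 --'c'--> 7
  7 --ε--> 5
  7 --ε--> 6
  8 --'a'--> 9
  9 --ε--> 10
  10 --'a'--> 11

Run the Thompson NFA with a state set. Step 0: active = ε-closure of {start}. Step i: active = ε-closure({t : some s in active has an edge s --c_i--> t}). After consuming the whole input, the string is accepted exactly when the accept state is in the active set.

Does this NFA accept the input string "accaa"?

Answer: ACCEPT

Derivation:
S₀ = ε-closure({0}) = {0}
'a' @ 1: {1,2}
'c' @ 2: {3,4,5,6,8}
'c' @ 3: {5,6,7,8}
'a' @ 4: {9,10}
'a' @ 5: {11}  (accept∈set)
final: {11}; accept 11 in set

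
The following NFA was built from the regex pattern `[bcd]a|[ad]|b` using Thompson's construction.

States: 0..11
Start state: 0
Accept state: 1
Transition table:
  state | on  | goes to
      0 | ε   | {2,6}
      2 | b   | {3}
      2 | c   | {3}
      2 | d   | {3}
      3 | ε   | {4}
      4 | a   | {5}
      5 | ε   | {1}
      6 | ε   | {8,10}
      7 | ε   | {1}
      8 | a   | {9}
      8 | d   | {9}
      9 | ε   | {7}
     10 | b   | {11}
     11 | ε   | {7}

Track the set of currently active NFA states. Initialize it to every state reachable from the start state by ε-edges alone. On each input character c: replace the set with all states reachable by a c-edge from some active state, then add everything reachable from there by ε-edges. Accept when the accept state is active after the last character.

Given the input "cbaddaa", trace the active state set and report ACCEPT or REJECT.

Answer: REJECT

Trace:
start: ε-closure({0}) = {0,2,6,8,10}
'c' @ 1: {3,4}
'b' @ 2: {}  — dead — no transitions
rest 'addaa' ignored (set empty)
end set {} — state 1 not in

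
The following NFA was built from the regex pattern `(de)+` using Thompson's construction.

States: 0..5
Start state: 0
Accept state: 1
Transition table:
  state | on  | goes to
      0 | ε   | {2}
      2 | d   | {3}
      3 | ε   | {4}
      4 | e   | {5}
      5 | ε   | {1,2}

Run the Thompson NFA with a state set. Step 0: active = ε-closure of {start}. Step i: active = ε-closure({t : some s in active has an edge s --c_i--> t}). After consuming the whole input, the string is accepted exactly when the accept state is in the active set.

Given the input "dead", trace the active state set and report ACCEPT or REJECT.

Answer: REJECT

Trace:
start: ε-closure({0}) = {0,2}
'd' @ 1: {3,4}
'e' @ 2: {1,2,5}  ✓accept
'a' @ 3: {}  — no active states
rest 'd' ignored (set empty)
end set {} — state 1 not in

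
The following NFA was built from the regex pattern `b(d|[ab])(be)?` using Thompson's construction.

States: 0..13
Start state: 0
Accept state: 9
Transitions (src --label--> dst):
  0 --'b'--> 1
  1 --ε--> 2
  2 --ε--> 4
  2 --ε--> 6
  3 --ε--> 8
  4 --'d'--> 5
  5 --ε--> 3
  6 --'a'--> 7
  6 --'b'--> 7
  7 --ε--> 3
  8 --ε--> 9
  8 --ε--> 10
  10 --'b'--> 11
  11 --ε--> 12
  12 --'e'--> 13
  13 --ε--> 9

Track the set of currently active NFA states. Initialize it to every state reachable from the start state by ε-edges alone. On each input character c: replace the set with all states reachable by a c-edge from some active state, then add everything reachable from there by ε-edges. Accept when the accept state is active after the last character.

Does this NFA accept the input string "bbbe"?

start: ε-closure({0}) = {0}
'b' @ 1: {1,2,4,6}
'b' @ 2: {3,7,8,9,10}  ✓accept
'b' @ 3: {11,12}
'e' @ 4: {9,13}  ✓accept
end set {9,13} — state 9 in

Answer: ACCEPT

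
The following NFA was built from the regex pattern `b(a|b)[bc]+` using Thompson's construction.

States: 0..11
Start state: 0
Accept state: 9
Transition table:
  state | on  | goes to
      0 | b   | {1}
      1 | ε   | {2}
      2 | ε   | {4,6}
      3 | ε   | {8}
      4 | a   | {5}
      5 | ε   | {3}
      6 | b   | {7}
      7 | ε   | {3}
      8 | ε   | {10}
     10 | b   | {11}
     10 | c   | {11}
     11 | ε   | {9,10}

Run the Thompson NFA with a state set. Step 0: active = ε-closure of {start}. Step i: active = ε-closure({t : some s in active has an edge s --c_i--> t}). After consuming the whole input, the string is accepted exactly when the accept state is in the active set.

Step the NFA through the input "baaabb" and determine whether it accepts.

initial (ε-close {0}): {0}
'b' @ 1: {1,2,4,6}
'a' @ 2: {3,5,8,10}
'a' @ 3: {}  — no active states
rest 'abb' ignored (set empty)
final: {}; accept 9 not in set

Answer: REJECT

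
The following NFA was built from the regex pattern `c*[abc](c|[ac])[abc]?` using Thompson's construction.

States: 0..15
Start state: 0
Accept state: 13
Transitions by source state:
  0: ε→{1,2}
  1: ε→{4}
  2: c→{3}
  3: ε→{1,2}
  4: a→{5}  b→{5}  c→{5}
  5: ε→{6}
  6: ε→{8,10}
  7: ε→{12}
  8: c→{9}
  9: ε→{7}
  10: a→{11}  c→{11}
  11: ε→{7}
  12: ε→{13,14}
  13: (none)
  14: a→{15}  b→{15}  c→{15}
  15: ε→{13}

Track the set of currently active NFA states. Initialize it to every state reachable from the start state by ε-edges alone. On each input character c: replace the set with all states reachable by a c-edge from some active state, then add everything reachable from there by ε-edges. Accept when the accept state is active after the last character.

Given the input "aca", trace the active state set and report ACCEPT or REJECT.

Answer: ACCEPT

Steps:
start: ε-closure({0}) = {0,1,2,4}
'a' @ 1: {5,6,8,10}
'c' @ 2: {7,9,11,12,13,14}  ✓accept
'a' @ 3: {13,15}  ✓accept
final: {13,15}; accept 13 in set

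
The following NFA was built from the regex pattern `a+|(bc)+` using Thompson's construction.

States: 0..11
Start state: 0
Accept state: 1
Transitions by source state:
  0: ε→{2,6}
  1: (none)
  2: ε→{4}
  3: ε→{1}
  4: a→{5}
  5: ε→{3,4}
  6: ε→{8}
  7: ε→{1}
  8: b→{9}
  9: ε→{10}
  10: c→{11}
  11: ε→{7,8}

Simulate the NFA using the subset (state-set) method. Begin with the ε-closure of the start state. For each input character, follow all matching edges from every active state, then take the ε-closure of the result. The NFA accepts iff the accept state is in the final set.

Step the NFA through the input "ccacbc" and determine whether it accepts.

Answer: REJECT

Trace:
S₀ = ε-closure({0}) = {0,2,4,6,8}
'c' @ 1: {}  — dead — no transitions
rest 'cacbc' ignored (set empty)
after full input: {}  (accept=1 not in)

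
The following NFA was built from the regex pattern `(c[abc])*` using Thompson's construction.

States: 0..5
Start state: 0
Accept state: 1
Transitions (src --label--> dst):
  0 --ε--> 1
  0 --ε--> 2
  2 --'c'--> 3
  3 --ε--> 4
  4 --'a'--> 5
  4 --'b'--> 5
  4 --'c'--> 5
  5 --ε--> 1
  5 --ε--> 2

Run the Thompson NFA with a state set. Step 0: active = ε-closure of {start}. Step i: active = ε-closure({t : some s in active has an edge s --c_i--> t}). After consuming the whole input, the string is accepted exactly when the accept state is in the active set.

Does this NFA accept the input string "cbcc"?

Answer: ACCEPT

Steps:
start: ε-closure({0}) = {0,1,2}
'c' @ 1: {3,4}
'b' @ 2: {1,2,5}  [accepting]
'c' @ 3: {3,4}
'c' @ 4: {1,2,5}  [accepting]
after full input: {1,2,5}  (accept=1 in)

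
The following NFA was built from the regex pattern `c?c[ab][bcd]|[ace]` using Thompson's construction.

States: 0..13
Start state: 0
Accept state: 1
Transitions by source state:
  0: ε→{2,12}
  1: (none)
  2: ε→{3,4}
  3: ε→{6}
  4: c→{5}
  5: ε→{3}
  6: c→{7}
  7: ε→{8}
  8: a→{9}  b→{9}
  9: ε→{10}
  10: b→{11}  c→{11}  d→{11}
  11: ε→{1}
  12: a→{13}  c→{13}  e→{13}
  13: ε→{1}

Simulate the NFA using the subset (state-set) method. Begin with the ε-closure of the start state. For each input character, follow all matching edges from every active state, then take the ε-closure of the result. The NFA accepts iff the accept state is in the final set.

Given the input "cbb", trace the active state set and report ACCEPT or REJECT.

start: ε-closure({0}) = {0,2,3,4,6,12}
'c' @ 1: {1,3,5,6,7,8,13}  [accepting]
'b' @ 2: {9,10}
'b' @ 3: {1,11}  [accepting]
after full input: {1,11}  (accept=1 in)

Answer: ACCEPT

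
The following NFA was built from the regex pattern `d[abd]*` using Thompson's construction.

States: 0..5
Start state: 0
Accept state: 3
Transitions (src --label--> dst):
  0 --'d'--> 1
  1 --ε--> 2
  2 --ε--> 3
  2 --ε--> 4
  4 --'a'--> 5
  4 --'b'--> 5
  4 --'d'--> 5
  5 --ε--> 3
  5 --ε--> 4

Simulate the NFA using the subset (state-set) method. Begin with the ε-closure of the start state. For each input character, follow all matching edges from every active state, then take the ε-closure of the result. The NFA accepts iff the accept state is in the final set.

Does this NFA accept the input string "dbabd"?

Answer: ACCEPT

Steps:
initial (ε-close {0}): {0}
'd' @ 1: {1,2,3,4}  [accepting]
'b' @ 2: {3,4,5}  [accepting]
'a' @ 3: {3,4,5}  [accepting]
'b' @ 4: {3,4,5}  [accepting]
'd' @ 5: {3,4,5}  [accepting]
final: {3,4,5}; accept 3 in set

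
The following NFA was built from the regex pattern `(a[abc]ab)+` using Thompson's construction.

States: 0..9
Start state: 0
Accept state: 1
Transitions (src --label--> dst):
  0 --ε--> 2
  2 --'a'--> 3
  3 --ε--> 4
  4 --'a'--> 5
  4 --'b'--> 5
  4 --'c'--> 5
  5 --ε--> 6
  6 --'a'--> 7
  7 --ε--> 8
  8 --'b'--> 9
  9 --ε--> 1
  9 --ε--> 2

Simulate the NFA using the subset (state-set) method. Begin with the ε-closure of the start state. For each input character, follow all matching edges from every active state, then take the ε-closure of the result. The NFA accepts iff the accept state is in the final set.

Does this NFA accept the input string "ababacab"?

Answer: ACCEPT

Steps:
start: ε-closure({0}) = {0,2}
'a' @ 1: {3,4}
'b' @ 2: {5,6}
'a' @ 3: {7,8}
'b' @ 4: {1,2,9}  [accepting]
'a' @ 5: {3,4}
'c' @ 6: {5,6}
'a' @ 7: {7,8}
'b' @ 8: {1,2,9}  [accepting]
end set {1,2,9} — state 1 in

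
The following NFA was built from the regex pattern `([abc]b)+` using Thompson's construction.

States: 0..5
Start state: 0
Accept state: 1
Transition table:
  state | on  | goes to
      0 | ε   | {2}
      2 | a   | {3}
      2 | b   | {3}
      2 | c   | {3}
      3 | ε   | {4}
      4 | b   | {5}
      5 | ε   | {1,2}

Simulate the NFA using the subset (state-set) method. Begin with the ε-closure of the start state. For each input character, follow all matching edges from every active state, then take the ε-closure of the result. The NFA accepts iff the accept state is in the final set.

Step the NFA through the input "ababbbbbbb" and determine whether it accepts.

start: ε-closure({0}) = {0,2}
'a' @ 1: {3,4}
'b' @ 2: {1,2,5}  ✓accept
'a' @ 3: {3,4}
'b' @ 4: {1,2,5}  ✓accept
'b' @ 5: {3,4}
'b' @ 6: {1,2,5}  ✓accept
'b' @ 7: {3,4}
'b' @ 8: {1,2,5}  ✓accept
'b' @ 9: {3,4}
'b' @ 10: {1,2,5}  ✓accept
end set {1,2,5} — state 1 in

Answer: ACCEPT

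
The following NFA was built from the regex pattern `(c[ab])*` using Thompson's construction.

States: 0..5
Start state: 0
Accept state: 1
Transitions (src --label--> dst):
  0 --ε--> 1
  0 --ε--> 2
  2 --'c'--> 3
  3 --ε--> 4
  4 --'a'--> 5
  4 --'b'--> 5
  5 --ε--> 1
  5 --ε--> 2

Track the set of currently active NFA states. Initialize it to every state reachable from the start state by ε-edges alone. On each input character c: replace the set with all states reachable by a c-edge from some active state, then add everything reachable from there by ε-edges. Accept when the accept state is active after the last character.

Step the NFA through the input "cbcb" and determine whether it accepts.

Answer: ACCEPT

Steps:
S₀ = ε-closure({0}) = {0,1,2}
'c' @ 1: {3,4}
'b' @ 2: {1,2,5}  ✓accept
'c' @ 3: {3,4}
'b' @ 4: {1,2,5}  ✓accept
end set {1,2,5} — state 1 in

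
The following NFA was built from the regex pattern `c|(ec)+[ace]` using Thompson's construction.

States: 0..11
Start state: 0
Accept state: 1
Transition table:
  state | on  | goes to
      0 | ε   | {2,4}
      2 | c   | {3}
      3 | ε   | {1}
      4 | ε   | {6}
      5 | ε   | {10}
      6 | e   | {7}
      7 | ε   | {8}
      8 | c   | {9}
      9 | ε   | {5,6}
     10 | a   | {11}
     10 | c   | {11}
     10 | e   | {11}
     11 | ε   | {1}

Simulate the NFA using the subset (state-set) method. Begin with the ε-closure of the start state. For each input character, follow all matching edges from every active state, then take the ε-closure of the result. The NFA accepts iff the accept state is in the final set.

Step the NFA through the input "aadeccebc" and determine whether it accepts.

Answer: REJECT

Trace:
start: ε-closure({0}) = {0,2,4,6}
'a' @ 1: {}  — dead — no transitions
rest 'adeccebc' ignored (set empty)
after full input: {}  (accept=1 not in)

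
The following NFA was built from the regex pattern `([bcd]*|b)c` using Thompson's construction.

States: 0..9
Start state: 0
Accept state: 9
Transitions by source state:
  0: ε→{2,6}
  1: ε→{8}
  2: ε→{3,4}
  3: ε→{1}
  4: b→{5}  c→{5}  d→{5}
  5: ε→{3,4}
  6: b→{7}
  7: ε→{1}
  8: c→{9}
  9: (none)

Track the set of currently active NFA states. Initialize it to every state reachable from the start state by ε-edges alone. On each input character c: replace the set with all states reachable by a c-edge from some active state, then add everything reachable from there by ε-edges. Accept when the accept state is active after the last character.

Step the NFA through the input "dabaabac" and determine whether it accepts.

Answer: REJECT

Steps:
S₀ = ε-closure({0}) = {0,1,2,3,4,6,8}
'd' @ 1: {1,3,4,5,8}
'a' @ 2: {}  — no active states
rest 'baabac' ignored (set empty)
after full input: {}  (accept=9 not in)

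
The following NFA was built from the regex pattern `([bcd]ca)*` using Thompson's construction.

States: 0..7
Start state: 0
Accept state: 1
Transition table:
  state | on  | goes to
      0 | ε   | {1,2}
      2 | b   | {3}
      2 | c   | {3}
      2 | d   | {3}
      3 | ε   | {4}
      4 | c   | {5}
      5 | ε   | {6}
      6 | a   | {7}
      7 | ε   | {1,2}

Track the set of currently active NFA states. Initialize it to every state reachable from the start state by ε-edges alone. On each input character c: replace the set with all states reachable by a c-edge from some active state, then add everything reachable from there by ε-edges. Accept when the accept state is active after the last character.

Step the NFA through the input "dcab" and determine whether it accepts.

S₀ = ε-closure({0}) = {0,1,2}
'd' @ 1: {3,4}
'c' @ 2: {5,6}
'a' @ 3: {1,2,7}  ✓accept
'b' @ 4: {3,4}
end set {3,4} — state 1 not in

Answer: REJECT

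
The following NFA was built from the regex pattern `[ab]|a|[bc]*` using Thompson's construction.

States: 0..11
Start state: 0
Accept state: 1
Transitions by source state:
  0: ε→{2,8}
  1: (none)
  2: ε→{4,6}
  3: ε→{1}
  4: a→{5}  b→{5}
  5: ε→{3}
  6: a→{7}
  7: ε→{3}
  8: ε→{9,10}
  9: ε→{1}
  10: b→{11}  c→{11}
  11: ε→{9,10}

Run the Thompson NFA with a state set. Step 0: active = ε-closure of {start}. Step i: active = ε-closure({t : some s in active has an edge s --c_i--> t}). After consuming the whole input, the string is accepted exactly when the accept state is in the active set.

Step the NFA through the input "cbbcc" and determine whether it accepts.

S₀ = ε-closure({0}) = {0,1,2,4,6,8,9,10}
'c' @ 1: {1,9,10,11}  (accept∈set)
'b' @ 2: {1,9,10,11}  (accept∈set)
'b' @ 3: {1,9,10,11}  (accept∈set)
'c' @ 4: {1,9,10,11}  (accept∈set)
'c' @ 5: {1,9,10,11}  (accept∈set)
after full input: {1,9,10,11}  (accept=1 in)

Answer: ACCEPT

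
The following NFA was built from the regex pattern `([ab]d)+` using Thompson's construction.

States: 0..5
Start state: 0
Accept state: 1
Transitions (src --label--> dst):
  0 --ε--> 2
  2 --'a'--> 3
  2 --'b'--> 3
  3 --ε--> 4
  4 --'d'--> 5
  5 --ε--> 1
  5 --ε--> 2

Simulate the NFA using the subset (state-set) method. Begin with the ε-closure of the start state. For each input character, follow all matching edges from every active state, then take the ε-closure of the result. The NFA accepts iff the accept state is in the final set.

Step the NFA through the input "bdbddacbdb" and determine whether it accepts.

Answer: REJECT

Steps:
initial (ε-close {0}): {0,2}
'b' @ 1: {3,4}
'd' @ 2: {1,2,5}  (accept∈set)
'b' @ 3: {3,4}
'd' @ 4: {1,2,5}  (accept∈set)
'd' @ 5: {}  — dead — no transitions
rest 'acbdb' ignored (set empty)
final: {}; accept 1 not in set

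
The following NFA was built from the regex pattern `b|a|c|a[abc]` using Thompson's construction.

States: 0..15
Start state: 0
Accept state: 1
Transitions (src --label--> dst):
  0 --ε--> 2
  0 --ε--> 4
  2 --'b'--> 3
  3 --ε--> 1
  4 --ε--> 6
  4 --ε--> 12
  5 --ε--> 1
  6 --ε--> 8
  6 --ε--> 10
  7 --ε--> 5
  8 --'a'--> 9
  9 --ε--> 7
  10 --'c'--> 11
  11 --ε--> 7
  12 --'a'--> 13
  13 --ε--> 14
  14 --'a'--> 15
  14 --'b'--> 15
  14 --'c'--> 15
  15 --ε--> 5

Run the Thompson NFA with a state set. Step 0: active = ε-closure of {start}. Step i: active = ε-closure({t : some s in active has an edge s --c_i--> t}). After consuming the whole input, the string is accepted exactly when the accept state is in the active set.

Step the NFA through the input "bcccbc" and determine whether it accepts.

start: ε-closure({0}) = {0,2,4,6,8,10,12}
'b' @ 1: {1,3}  ✓accept
'c' @ 2: {}  — dead — no transitions
rest 'ccbc' ignored (set empty)
after full input: {}  (accept=1 not in)

Answer: REJECT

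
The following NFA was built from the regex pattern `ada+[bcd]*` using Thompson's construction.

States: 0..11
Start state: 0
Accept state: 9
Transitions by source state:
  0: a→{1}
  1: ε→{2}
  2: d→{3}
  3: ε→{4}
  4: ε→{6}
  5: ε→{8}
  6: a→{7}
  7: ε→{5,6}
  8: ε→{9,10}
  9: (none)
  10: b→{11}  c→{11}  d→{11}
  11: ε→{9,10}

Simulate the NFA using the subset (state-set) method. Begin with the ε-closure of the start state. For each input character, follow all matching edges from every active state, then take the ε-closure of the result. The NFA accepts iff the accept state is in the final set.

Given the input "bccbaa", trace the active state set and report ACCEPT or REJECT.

S₀ = ε-closure({0}) = {0}
'b' @ 1: {}  — no active states
rest 'ccbaa' ignored (set empty)
final: {}; accept 9 not in set

Answer: REJECT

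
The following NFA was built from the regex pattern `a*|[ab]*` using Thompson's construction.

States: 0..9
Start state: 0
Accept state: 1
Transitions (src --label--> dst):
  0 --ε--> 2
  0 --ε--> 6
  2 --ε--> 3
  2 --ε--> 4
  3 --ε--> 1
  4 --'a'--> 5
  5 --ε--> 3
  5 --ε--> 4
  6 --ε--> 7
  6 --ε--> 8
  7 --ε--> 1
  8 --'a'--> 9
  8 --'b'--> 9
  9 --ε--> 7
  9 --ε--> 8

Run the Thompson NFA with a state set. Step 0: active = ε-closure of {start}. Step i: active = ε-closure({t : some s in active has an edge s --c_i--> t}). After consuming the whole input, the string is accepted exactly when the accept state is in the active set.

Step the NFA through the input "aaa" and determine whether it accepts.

start: ε-closure({0}) = {0,1,2,3,4,6,7,8}
'a' @ 1: {1,3,4,5,7,8,9}  [accepting]
'a' @ 2: {1,3,4,5,7,8,9}  [accepting]
'a' @ 3: {1,3,4,5,7,8,9}  [accepting]
final: {1,3,4,5,7,8,9}; accept 1 in set

Answer: ACCEPT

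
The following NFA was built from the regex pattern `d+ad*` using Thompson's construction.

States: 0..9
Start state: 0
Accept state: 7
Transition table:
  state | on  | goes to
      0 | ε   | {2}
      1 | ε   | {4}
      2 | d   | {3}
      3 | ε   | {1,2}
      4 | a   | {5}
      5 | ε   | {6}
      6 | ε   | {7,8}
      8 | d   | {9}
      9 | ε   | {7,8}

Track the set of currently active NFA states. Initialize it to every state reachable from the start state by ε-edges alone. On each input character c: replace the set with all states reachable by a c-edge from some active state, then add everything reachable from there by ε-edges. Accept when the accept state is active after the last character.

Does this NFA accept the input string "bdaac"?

Answer: REJECT

Steps:
initial (ε-close {0}): {0,2}
'b' @ 1: {}  — dead — no transitions
rest 'daac' ignored (set empty)
final: {}; accept 7 not in set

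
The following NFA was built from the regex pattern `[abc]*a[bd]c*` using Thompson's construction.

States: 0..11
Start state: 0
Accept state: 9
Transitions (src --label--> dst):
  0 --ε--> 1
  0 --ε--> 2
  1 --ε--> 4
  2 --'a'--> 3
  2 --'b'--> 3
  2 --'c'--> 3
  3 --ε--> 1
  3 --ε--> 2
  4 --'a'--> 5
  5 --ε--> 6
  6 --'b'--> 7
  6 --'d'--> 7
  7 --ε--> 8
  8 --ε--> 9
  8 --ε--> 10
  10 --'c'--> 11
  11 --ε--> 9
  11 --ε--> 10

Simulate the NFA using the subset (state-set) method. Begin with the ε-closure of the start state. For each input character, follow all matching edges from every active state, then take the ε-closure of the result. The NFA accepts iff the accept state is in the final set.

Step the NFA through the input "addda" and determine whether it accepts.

Answer: REJECT

Derivation:
start: ε-closure({0}) = {0,1,2,4}
'a' @ 1: {1,2,3,4,5,6}
'd' @ 2: {7,8,9,10}  [accepting]
'd' @ 3: {}  — no active states
rest 'da' ignored (set empty)
after full input: {}  (accept=9 not in)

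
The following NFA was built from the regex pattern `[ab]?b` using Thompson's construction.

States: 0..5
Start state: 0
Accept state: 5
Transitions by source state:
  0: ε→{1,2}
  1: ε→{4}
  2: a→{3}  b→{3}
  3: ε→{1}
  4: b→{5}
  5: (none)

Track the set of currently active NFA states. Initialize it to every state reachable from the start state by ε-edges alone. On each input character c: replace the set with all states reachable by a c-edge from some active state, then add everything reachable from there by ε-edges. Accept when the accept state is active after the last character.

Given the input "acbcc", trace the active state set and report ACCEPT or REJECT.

initial (ε-close {0}): {0,1,2,4}
'a' @ 1: {1,3,4}
'c' @ 2: {}  — state set empty
rest 'bcc' ignored (set empty)
after full input: {}  (accept=5 not in)

Answer: REJECT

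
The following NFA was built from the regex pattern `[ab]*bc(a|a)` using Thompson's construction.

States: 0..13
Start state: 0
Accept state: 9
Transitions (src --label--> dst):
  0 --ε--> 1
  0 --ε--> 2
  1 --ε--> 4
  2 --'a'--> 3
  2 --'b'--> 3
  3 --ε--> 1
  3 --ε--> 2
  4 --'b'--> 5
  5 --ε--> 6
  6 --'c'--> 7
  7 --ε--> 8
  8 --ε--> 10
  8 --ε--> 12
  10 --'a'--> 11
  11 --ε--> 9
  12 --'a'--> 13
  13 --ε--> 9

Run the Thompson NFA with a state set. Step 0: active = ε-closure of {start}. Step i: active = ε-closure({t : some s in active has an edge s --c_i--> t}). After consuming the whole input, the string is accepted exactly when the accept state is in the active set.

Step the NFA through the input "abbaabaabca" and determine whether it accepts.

start: ε-closure({0}) = {0,1,2,4}
'a' @ 1: {1,2,3,4}
'b' @ 2: {1,2,3,4,5,6}
'b' @ 3: {1,2,3,4,5,6}
'a' @ 4: {1,2,3,4}
'a' @ 5: {1,2,3,4}
'b' @ 6: {1,2,3,4,5,6}
'a' @ 7: {1,2,3,4}
'a' @ 8: {1,2,3,4}
'b' @ 9: {1,2,3,4,5,6}
'c' @ 10: {7,8,10,12}
'a' @ 11: {9,11,13}  ✓accept
end set {9,11,13} — state 9 in

Answer: ACCEPT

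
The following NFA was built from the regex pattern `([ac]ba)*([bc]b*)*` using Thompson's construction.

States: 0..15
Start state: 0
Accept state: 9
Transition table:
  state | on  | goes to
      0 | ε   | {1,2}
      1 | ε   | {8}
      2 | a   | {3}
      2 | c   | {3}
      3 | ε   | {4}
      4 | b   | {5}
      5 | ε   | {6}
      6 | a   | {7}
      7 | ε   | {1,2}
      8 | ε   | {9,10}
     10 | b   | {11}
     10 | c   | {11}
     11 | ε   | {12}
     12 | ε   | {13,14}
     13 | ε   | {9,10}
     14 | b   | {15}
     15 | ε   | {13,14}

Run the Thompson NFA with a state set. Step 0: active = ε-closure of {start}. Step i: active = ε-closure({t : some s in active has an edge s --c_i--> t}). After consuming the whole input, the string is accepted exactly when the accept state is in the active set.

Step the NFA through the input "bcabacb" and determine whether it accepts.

Answer: REJECT

Derivation:
initial (ε-close {0}): {0,1,2,8,9,10}
'b' @ 1: {9,10,11,12,13,14}  (accept∈set)
'c' @ 2: {9,10,11,12,13,14}  (accept∈set)
'a' @ 3: {}  — no active states
rest 'bacb' ignored (set empty)
after full input: {}  (accept=9 not in)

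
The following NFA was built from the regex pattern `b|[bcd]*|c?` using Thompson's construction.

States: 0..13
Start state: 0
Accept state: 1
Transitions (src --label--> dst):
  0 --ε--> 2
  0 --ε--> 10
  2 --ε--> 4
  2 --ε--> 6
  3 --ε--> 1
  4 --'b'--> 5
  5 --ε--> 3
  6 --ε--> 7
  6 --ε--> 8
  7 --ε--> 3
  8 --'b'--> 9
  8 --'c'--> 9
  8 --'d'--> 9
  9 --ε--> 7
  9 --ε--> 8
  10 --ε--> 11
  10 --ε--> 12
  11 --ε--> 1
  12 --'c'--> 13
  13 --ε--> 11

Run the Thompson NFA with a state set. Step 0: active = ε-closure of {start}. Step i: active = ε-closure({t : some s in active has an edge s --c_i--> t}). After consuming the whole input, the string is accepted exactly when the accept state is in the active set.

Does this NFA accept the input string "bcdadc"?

S₀ = ε-closure({0}) = {0,1,2,3,4,6,7,8,10,11,12}
'b' @ 1: {1,3,5,7,8,9}  [accepting]
'c' @ 2: {1,3,7,8,9}  [accepting]
'd' @ 3: {1,3,7,8,9}  [accepting]
'a' @ 4: {}  — no active states
rest 'dc' ignored (set empty)
end set {} — state 1 not in

Answer: REJECT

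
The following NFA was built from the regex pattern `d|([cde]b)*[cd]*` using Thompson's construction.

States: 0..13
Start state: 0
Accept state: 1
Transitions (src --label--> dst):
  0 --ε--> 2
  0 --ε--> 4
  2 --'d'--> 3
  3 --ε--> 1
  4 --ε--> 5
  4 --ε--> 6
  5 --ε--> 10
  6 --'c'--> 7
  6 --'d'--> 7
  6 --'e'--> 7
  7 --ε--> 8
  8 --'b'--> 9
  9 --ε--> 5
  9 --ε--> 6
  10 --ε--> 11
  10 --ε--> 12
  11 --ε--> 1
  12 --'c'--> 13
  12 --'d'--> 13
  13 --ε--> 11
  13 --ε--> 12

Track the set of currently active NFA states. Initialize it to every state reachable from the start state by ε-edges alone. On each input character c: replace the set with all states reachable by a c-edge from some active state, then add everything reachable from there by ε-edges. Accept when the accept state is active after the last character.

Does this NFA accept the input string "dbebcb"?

initial (ε-close {0}): {0,1,2,4,5,6,10,11,12}
'd' @ 1: {1,3,7,8,11,12,13}  (accept∈set)
'b' @ 2: {1,5,6,9,10,11,12}  (accept∈set)
'e' @ 3: {7,8}
'b' @ 4: {1,5,6,9,10,11,12}  (accept∈set)
'c' @ 5: {1,7,8,11,12,13}  (accept∈set)
'b' @ 6: {1,5,6,9,10,11,12}  (accept∈set)
final: {1,5,6,9,10,11,12}; accept 1 in set

Answer: ACCEPT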